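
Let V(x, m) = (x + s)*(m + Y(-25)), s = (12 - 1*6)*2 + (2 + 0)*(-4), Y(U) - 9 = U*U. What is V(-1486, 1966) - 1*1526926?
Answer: -5380126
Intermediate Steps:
Y(U) = 9 + U² (Y(U) = 9 + U*U = 9 + U²)
s = 4 (s = (12 - 6)*2 + 2*(-4) = 6*2 - 8 = 12 - 8 = 4)
V(x, m) = (4 + x)*(634 + m) (V(x, m) = (x + 4)*(m + (9 + (-25)²)) = (4 + x)*(m + (9 + 625)) = (4 + x)*(m + 634) = (4 + x)*(634 + m))
V(-1486, 1966) - 1*1526926 = (2536 + 4*1966 + 634*(-1486) + 1966*(-1486)) - 1*1526926 = (2536 + 7864 - 942124 - 2921476) - 1526926 = -3853200 - 1526926 = -5380126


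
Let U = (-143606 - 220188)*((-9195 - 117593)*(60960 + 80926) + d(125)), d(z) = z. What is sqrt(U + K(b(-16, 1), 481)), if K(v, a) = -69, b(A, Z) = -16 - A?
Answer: sqrt(6544451078591073) ≈ 8.0898e+7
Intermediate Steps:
U = 6544451078591142 (U = (-143606 - 220188)*((-9195 - 117593)*(60960 + 80926) + 125) = -363794*(-126788*141886 + 125) = -363794*(-17989442168 + 125) = -363794*(-17989442043) = 6544451078591142)
sqrt(U + K(b(-16, 1), 481)) = sqrt(6544451078591142 - 69) = sqrt(6544451078591073)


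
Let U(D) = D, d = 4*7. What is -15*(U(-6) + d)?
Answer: -330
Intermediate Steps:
d = 28
-15*(U(-6) + d) = -15*(-6 + 28) = -15*22 = -330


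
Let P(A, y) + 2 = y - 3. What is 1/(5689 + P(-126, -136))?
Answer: 1/5548 ≈ 0.00018025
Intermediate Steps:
P(A, y) = -5 + y (P(A, y) = -2 + (y - 3) = -2 + (-3 + y) = -5 + y)
1/(5689 + P(-126, -136)) = 1/(5689 + (-5 - 136)) = 1/(5689 - 141) = 1/5548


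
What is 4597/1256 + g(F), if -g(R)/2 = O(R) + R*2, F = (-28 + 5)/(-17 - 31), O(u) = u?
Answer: 493/628 ≈ 0.78503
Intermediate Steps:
F = 23/48 (F = -23/(-48) = -23*(-1/48) = 23/48 ≈ 0.47917)
g(R) = -6*R (g(R) = -2*(R + R*2) = -2*(R + 2*R) = -6*R)
4597/1256 + g(F) = 4597/1256 - 6*23/48 = 4597*(1/1256) - 23/8 = 4597/1256 - 23/8 = 493/628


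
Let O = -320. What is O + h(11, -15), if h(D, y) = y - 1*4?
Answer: -339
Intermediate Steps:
h(D, y) = -4 + y (h(D, y) = y - 4 = -4 + y)
O + h(11, -15) = -320 + (-4 - 15) = -320 - 19 = -339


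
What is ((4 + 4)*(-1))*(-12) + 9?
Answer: 105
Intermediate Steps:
((4 + 4)*(-1))*(-12) + 9 = (8*(-1))*(-12) + 9 = -8*(-12) + 9 = 96 + 9 = 105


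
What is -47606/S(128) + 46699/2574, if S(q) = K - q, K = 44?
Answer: 5269190/9009 ≈ 584.88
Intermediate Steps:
S(q) = 44 - q
-47606/S(128) + 46699/2574 = -47606/(44 - 1*128) + 46699/2574 = -47606/(44 - 128) + 46699*(1/2574) = -47606/(-84) + 46699/2574 = -47606*(-1/84) + 46699/2574 = 23803/42 + 46699/2574 = 5269190/9009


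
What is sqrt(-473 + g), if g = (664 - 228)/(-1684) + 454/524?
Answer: 29*I*sqrt(6833981014)/110302 ≈ 21.735*I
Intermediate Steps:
g = 67009/110302 (g = 436*(-1/1684) + 454*(1/524) = -109/421 + 227/262 = 67009/110302 ≈ 0.60750)
sqrt(-473 + g) = sqrt(-473 + 67009/110302) = sqrt(-52105837/110302) = 29*I*sqrt(6833981014)/110302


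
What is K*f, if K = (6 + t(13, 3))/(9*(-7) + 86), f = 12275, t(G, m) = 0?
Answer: 73650/23 ≈ 3202.2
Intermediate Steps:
K = 6/23 (K = (6 + 0)/(9*(-7) + 86) = 6/(-63 + 86) = 6/23 ≈ 0.26087)
K*f = (6/23)*12275 = 73650/23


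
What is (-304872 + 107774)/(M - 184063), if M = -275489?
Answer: 98549/229776 ≈ 0.42889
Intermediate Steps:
(-304872 + 107774)/(M - 184063) = (-304872 + 107774)/(-275489 - 184063) = -197098/(-459552) = -197098*(-1/459552) = 98549/229776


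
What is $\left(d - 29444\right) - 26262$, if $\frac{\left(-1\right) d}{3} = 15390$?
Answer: $-101876$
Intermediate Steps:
$d = -46170$ ($d = \left(-3\right) 15390 = -46170$)
$\left(d - 29444\right) - 26262 = \left(-46170 - 29444\right) - 26262 = -75614 - 26262 = -101876$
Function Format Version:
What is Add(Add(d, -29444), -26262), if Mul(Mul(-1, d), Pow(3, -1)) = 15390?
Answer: -101876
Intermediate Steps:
d = -46170 (d = Mul(-3, 15390) = -46170)
Add(Add(d, -29444), -26262) = Add(Add(-46170, -29444), -26262) = Add(-75614, -26262) = -101876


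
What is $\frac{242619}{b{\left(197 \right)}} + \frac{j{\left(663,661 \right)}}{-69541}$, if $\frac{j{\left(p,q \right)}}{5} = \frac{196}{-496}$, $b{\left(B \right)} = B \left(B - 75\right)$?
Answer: $\frac{5309974379}{526008124} \approx 10.095$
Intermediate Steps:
$b{\left(B \right)} = B \left(-75 + B\right)$
$j{\left(p,q \right)} = - \frac{245}{124}$ ($j{\left(p,q \right)} = 5 \frac{196}{-496} = 5 \cdot 196 \left(- \frac{1}{496}\right) = 5 \left(- \frac{49}{124}\right) = - \frac{245}{124}$)
$\frac{242619}{b{\left(197 \right)}} + \frac{j{\left(663,661 \right)}}{-69541} = \frac{242619}{197 \left(-75 + 197\right)} - \frac{245}{124 \left(-69541\right)} = \frac{242619}{197 \cdot 122} - - \frac{245}{8623084} = \frac{242619}{24034} + \frac{245}{8623084} = \frac{5309974379}{526008124}$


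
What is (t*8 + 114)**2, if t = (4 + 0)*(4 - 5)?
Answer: 6724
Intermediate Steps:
t = -4 (t = 4*(-1) = -4)
(t*8 + 114)**2 = (-4*8 + 114)**2 = (-32 + 114)**2 = 82**2 = 6724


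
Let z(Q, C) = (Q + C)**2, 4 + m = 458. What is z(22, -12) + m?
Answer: 554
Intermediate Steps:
m = 454 (m = -4 + 458 = 454)
z(Q, C) = (C + Q)**2
z(22, -12) + m = (-12 + 22)**2 + 454 = 10**2 + 454 = 100 + 454 = 554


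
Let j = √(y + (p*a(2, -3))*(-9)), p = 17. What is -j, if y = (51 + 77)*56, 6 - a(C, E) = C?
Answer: -2*√1639 ≈ -80.969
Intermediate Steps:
a(C, E) = 6 - C
y = 7168 (y = 128*56 = 7168)
j = 2*√1639 (j = √(7168 + (17*(6 - 1*2))*(-9)) = √(7168 + (17*(6 - 2))*(-9)) = √(7168 + (17*4)*(-9)) = √(7168 + 68*(-9)) = √(7168 - 612) = √6556 = 2*√1639 ≈ 80.969)
-j = -2*√1639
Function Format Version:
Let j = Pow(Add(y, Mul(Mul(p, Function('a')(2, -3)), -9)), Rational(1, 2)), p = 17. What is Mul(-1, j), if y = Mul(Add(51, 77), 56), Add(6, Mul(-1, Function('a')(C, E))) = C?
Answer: Mul(-2, Pow(1639, Rational(1, 2))) ≈ -80.969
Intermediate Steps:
Function('a')(C, E) = Add(6, Mul(-1, C))
y = 7168 (y = Mul(128, 56) = 7168)
j = Mul(2, Pow(1639, Rational(1, 2))) (j = Pow(Add(7168, Mul(Mul(17, Add(6, Mul(-1, 2))), -9)), Rational(1, 2)) = Pow(Add(7168, Mul(Mul(17, Add(6, -2)), -9)), Rational(1, 2)) = Pow(Add(7168, Mul(Mul(17, 4), -9)), Rational(1, 2)) = Pow(Add(7168, Mul(68, -9)), Rational(1, 2)) = Pow(Add(7168, -612), Rational(1, 2)) = Pow(6556, Rational(1, 2)) = Mul(2, Pow(1639, Rational(1, 2))) ≈ 80.969)
Mul(-1, j) = Mul(-1, Mul(2, Pow(1639, Rational(1, 2)))) = Mul(-2, Pow(1639, Rational(1, 2)))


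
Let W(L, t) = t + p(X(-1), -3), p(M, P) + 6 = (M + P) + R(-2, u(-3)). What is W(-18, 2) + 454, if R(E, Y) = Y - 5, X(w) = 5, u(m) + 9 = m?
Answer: 435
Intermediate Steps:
u(m) = -9 + m
R(E, Y) = -5 + Y
p(M, P) = -23 + M + P (p(M, P) = -6 + ((M + P) + (-5 + (-9 - 3))) = -6 + ((M + P) + (-5 - 12)) = -6 + ((M + P) - 17) = -6 + (-17 + M + P) = -23 + M + P)
W(L, t) = -21 + t (W(L, t) = t + (-23 + 5 - 3) = t - 21 = -21 + t)
W(-18, 2) + 454 = (-21 + 2) + 454 = -19 + 454 = 435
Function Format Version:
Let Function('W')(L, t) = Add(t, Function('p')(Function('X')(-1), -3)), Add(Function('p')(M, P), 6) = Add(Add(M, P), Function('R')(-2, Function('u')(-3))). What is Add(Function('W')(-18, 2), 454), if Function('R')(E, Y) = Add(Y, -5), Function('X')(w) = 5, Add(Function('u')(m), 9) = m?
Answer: 435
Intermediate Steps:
Function('u')(m) = Add(-9, m)
Function('R')(E, Y) = Add(-5, Y)
Function('p')(M, P) = Add(-23, M, P) (Function('p')(M, P) = Add(-6, Add(Add(M, P), Add(-5, Add(-9, -3)))) = Add(-6, Add(Add(M, P), Add(-5, -12))) = Add(-6, Add(Add(M, P), -17)) = Add(-6, Add(-17, M, P)) = Add(-23, M, P))
Function('W')(L, t) = Add(-21, t) (Function('W')(L, t) = Add(t, Add(-23, 5, -3)) = Add(t, -21) = Add(-21, t))
Add(Function('W')(-18, 2), 454) = Add(Add(-21, 2), 454) = Add(-19, 454) = 435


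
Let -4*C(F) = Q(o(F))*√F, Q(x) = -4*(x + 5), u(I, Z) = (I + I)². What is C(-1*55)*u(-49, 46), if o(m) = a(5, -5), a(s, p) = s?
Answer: 96040*I*√55 ≈ 7.1225e+5*I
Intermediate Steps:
o(m) = 5
u(I, Z) = 4*I² (u(I, Z) = (2*I)² = 4*I²)
Q(x) = -20 - 4*x (Q(x) = -4*(5 + x) = -20 - 4*x)
C(F) = 10*√F (C(F) = -(-20 - 4*5)*√F/4 = -(-20 - 20)*√F/4 = -(-10)*√F = 10*√F)
C(-1*55)*u(-49, 46) = (10*√(-1*55))*(4*(-49)²) = (10*√(-55))*(4*2401) = (10*(I*√55))*9604 = (10*I*√55)*9604 = 96040*I*√55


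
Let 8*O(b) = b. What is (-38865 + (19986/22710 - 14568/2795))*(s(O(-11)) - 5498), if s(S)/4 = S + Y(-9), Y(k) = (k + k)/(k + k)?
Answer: 452280617413039/2115815 ≈ 2.1376e+8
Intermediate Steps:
Y(k) = 1 (Y(k) = (2*k)/((2*k)) = (2*k)*(1/(2*k)) = 1)
O(b) = b/8
s(S) = 4 + 4*S (s(S) = 4*(S + 1) = 4*(1 + S) = 4 + 4*S)
(-38865 + (19986/22710 - 14568/2795))*(s(O(-11)) - 5498) = (-38865 + (19986/22710 - 14568/2795))*((4 + 4*((⅛)*(-11))) - 5498) = (-38865 + (19986*(1/22710) - 14568*1/2795))*((4 + 4*(-11/8)) - 5498) = (-38865 + (3331/3785 - 14568/2795))*((4 - 11/2) - 5498) = (-38865 - 9165947/2115815)*(-3/2 - 5498) = -82240315922/2115815*(-10999/2) = 452280617413039/2115815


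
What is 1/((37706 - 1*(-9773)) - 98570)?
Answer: -1/51091 ≈ -1.9573e-5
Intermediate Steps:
1/((37706 - 1*(-9773)) - 98570) = 1/((37706 + 9773) - 98570) = 1/(47479 - 98570) = 1/(-51091) = -1/51091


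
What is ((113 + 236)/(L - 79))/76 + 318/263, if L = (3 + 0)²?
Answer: 1599973/1399160 ≈ 1.1435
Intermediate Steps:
L = 9 (L = 3² = 9)
((113 + 236)/(L - 79))/76 + 318/263 = ((113 + 236)/(9 - 79))/76 + 318/263 = (349/(-70))*(1/76) + 318*(1/263) = (349*(-1/70))*(1/76) + 318/263 = -349/70*1/76 + 318/263 = -349/5320 + 318/263 = 1599973/1399160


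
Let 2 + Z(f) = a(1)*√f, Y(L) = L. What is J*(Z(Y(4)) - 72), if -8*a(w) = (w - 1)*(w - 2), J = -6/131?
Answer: 444/131 ≈ 3.3893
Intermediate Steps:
J = -6/131 (J = -6*1/131 = -6/131 ≈ -0.045802)
a(w) = -(-1 + w)*(-2 + w)/8 (a(w) = -(w - 1)*(w - 2)/8 = -(-1 + w)*(-2 + w)/8)
Z(f) = -2 (Z(f) = -2 + (-¼ - ⅛*1² + (3/8)*1)*√f = -2 + (-¼ - ⅛*1 + 3/8)*√f = -2 + (-¼ - ⅛ + 3/8)*√f = -2 + 0*√f = -2 + 0 = -2)
J*(Z(Y(4)) - 72) = -6*(-2 - 72)/131 = -6/131*(-74) = 444/131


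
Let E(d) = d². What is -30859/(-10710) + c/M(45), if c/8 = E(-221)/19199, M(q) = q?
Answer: 137091041/41124258 ≈ 3.3336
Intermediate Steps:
c = 390728/19199 (c = 8*((-221)²/19199) = 8*(48841*(1/19199)) = 8*(48841/19199) = 390728/19199 ≈ 20.351)
-30859/(-10710) + c/M(45) = -30859/(-10710) + (390728/19199)/45 = -30859*(-1/10710) + (390728/19199)*(1/45) = 30859/10710 + 390728/863955 = 137091041/41124258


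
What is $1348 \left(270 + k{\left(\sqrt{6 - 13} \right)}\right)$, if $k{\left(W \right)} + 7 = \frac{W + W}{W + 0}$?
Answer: $357220$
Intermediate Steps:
$k{\left(W \right)} = -5$ ($k{\left(W \right)} = -7 + \frac{W + W}{W + 0} = -7 + \frac{2 W}{W} = -7 + 2 = -5$)
$1348 \left(270 + k{\left(\sqrt{6 - 13} \right)}\right) = 1348 \left(270 - 5\right) = 1348 \cdot 265 = 357220$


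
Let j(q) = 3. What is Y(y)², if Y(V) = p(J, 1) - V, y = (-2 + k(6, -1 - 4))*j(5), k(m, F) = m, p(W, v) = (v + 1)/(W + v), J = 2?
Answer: 1156/9 ≈ 128.44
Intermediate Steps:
p(W, v) = (1 + v)/(W + v)
y = 12 (y = (-2 + 6)*3 = 4*3 = 12)
Y(V) = ⅔ - V (Y(V) = (1 + 1)/(2 + 1) - V = 2/3 - V = (⅓)*2 - V = ⅔ - V)
Y(y)² = (⅔ - 1*12)² = (⅔ - 12)² = (-34/3)² = 1156/9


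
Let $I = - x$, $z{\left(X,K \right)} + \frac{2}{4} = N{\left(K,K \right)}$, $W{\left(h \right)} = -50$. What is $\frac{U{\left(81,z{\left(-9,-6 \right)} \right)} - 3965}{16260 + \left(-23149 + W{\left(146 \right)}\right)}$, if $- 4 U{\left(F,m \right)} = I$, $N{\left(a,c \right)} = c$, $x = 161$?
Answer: $\frac{5233}{9252} \approx 0.56561$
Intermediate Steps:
$z{\left(X,K \right)} = - \frac{1}{2} + K$
$I = -161$ ($I = \left(-1\right) 161 = -161$)
$U{\left(F,m \right)} = \frac{161}{4}$ ($U{\left(F,m \right)} = \left(- \frac{1}{4}\right) \left(-161\right) = \frac{161}{4}$)
$\frac{U{\left(81,z{\left(-9,-6 \right)} \right)} - 3965}{16260 + \left(-23149 + W{\left(146 \right)}\right)} = \frac{\frac{161}{4} - 3965}{16260 - 23199} = - \frac{15699}{4 \left(16260 - 23199\right)} = - \frac{15699}{4 \left(-6939\right)} = \left(- \frac{15699}{4}\right) \left(- \frac{1}{6939}\right) = \frac{5233}{9252}$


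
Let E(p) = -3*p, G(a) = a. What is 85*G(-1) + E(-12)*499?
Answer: 17879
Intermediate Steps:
85*G(-1) + E(-12)*499 = 85*(-1) - 3*(-12)*499 = -85 + 36*499 = -85 + 17964 = 17879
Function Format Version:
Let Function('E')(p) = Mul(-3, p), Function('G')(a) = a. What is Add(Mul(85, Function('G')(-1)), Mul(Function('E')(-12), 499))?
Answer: 17879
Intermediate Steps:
Add(Mul(85, Function('G')(-1)), Mul(Function('E')(-12), 499)) = Add(Mul(85, -1), Mul(Mul(-3, -12), 499)) = Add(-85, Mul(36, 499)) = Add(-85, 17964) = 17879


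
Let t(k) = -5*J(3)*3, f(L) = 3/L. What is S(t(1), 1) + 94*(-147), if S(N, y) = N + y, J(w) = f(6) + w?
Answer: -27739/2 ≈ -13870.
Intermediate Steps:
J(w) = ½ + w (J(w) = 3/6 + w = 3*(⅙) + w = ½ + w)
t(k) = -105/2 (t(k) = -5*(½ + 3)*3 = -5*7/2*3 = -35/2*3 = -105/2)
S(t(1), 1) + 94*(-147) = (-105/2 + 1) + 94*(-147) = -103/2 - 13818 = -27739/2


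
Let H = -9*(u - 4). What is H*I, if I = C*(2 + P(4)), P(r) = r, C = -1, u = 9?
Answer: 270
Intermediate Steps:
I = -6 (I = -(2 + 4) = -1*6 = -6)
H = -45 (H = -9*(9 - 4) = -9*5 = -45)
H*I = -45*(-6) = 270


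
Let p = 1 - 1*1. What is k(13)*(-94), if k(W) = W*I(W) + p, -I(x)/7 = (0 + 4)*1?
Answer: 34216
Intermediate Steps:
p = 0 (p = 1 - 1 = 0)
I(x) = -28 (I(x) = -7*(0 + 4) = -28)
k(W) = -28*W (k(W) = W*(-28) + 0 = -28*W + 0 = -28*W)
k(13)*(-94) = -28*13*(-94) = -364*(-94) = 34216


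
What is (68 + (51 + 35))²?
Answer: 23716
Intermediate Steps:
(68 + (51 + 35))² = (68 + 86)² = 154² = 23716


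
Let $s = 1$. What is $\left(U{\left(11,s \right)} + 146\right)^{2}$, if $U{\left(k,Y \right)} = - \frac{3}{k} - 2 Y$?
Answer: $\frac{2499561}{121} \approx 20658.0$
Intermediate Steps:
$\left(U{\left(11,s \right)} + 146\right)^{2} = \left(\left(- \frac{3}{11} - 2\right) + 146\right)^{2} = \left(- \frac{25}{11} + 146\right)^{2} = \left(\frac{1581}{11}\right)^{2} = \frac{2499561}{121}$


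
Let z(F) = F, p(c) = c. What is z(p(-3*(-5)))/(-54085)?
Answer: -3/10817 ≈ -0.00027734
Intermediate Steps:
z(p(-3*(-5)))/(-54085) = -3*(-5)/(-54085) = 15*(-1/54085) = -3/10817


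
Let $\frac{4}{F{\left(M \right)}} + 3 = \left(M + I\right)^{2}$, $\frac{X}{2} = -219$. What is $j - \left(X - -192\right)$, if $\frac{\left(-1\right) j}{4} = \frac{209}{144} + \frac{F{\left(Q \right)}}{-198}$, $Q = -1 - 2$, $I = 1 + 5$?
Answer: $\frac{285367}{1188} \approx 240.21$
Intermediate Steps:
$X = -438$ ($X = 2 \left(-219\right) = -438$)
$I = 6$
$Q = -3$ ($Q = -1 - 2 = -3$)
$F{\left(M \right)} = \frac{4}{-3 + \left(6 + M\right)^{2}}$ ($F{\left(M \right)} = \frac{4}{-3 + \left(M + 6\right)^{2}} = \frac{4}{-3 + \left(6 + M\right)^{2}}$)
$j = - \frac{6881}{1188}$ ($j = - 4 \left(\frac{209}{144} + \frac{4 \frac{1}{-3 + \left(6 - 3\right)^{2}}}{-198}\right) = - 4 \left(209 \cdot \frac{1}{144} + \frac{4}{-3 + 3^{2}} \left(- \frac{1}{198}\right)\right) = - 4 \left(\frac{209}{144} + \frac{4}{-3 + 9} \left(- \frac{1}{198}\right)\right) = - 4 \left(\frac{209}{144} + \frac{4}{6} \left(- \frac{1}{198}\right)\right) = - 4 \left(\frac{209}{144} + 4 \cdot \frac{1}{6} \left(- \frac{1}{198}\right)\right) = - 4 \left(\frac{209}{144} + \frac{2}{3} \left(- \frac{1}{198}\right)\right) = - 4 \left(\frac{209}{144} - \frac{1}{297}\right) = \left(-4\right) \frac{6881}{4752} = - \frac{6881}{1188} \approx -5.7921$)
$j - \left(X - -192\right) = - \frac{6881}{1188} - \left(-438 - -192\right) = - \frac{6881}{1188} - \left(-438 + 192\right) = - \frac{6881}{1188} - -246 = - \frac{6881}{1188} + 246 = \frac{285367}{1188}$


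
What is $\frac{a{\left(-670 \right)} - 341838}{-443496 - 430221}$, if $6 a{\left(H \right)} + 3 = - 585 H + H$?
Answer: $\frac{1659751}{5242302} \approx 0.31661$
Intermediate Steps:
$a{\left(H \right)} = - \frac{1}{2} - \frac{292 H}{3}$ ($a{\left(H \right)} = - \frac{1}{2} + \frac{- 585 H + H}{6} = - \frac{1}{2} + \frac{\left(-584\right) H}{6} = - \frac{1}{2} - \frac{292 H}{3}$)
$\frac{a{\left(-670 \right)} - 341838}{-443496 - 430221} = \frac{\left(- \frac{1}{2} - - \frac{195640}{3}\right) - 341838}{-443496 - 430221} = \frac{\left(- \frac{1}{2} + \frac{195640}{3}\right) - 341838}{-873717} = \left(\frac{391277}{6} - 341838\right) \left(- \frac{1}{873717}\right) = \left(- \frac{1659751}{6}\right) \left(- \frac{1}{873717}\right) = \frac{1659751}{5242302}$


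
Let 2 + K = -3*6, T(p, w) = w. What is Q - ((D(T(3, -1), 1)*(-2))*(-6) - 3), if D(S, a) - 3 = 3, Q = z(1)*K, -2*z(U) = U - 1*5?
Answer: -109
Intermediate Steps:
K = -20 (K = -2 - 3*6 = -2 - 18 = -20)
z(U) = 5/2 - U/2 (z(U) = -(U - 1*5)/2 = -(U - 5)/2 = -(-5 + U)/2 = 5/2 - U/2)
Q = -40 (Q = (5/2 - 1/2*1)*(-20) = (5/2 - 1/2)*(-20) = 2*(-20) = -40)
D(S, a) = 6 (D(S, a) = 3 + 3 = 6)
Q - ((D(T(3, -1), 1)*(-2))*(-6) - 3) = -40 - ((6*(-2))*(-6) - 3) = -40 - (-12*(-6) - 3) = -40 - (72 - 3) = -40 - 1*69 = -40 - 69 = -109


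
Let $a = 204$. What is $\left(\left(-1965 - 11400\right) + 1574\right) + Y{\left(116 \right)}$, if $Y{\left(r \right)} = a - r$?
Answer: $-11703$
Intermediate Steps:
$Y{\left(r \right)} = 204 - r$
$\left(\left(-1965 - 11400\right) + 1574\right) + Y{\left(116 \right)} = \left(\left(-1965 - 11400\right) + 1574\right) + \left(204 - 116\right) = \left(-13365 + 1574\right) + \left(204 - 116\right) = -11791 + 88 = -11703$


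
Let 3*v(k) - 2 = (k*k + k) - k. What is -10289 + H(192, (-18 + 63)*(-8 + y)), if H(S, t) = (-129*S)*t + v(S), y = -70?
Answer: 260813039/3 ≈ 8.6938e+7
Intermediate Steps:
v(k) = ⅔ + k²/3 (v(k) = ⅔ + ((k*k + k) - k)/3 = ⅔ + ((k² + k) - k)/3 = ⅔ + ((k + k²) - k)/3 = ⅔ + k²/3)
H(S, t) = ⅔ + S²/3 - 129*S*t (H(S, t) = (-129*S)*t + (⅔ + S²/3) = -129*S*t + (⅔ + S²/3) = ⅔ + S²/3 - 129*S*t)
-10289 + H(192, (-18 + 63)*(-8 + y)) = -10289 + (⅔ + (⅓)*192² - 129*192*(-18 + 63)*(-8 - 70)) = -10289 + (⅔ + (⅓)*36864 - 129*192*45*(-78)) = -10289 + (⅔ + 12288 - 129*192*(-3510)) = -10289 + (⅔ + 12288 + 86935680) = -10289 + 260843906/3 = 260813039/3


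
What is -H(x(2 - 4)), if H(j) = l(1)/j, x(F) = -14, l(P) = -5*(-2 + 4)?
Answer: -5/7 ≈ -0.71429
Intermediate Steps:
l(P) = -10 (l(P) = -5*2 = -10)
H(j) = -10/j
-H(x(2 - 4)) = -(-10)/(-14) = -(-10)*(-1)/14 = -1*5/7 = -5/7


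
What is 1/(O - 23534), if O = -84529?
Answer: -1/108063 ≈ -9.2539e-6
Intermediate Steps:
1/(O - 23534) = 1/(-84529 - 23534) = 1/(-108063) = -1/108063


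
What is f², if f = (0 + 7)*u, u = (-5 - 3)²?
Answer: 200704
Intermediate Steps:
u = 64 (u = (-8)² = 64)
f = 448 (f = (0 + 7)*64 = 7*64 = 448)
f² = 448² = 200704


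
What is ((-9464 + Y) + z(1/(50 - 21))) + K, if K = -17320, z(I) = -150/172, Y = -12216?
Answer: -3354075/86 ≈ -39001.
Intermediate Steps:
z(I) = -75/86 (z(I) = -150*1/172 = -75/86)
((-9464 + Y) + z(1/(50 - 21))) + K = ((-9464 - 12216) - 75/86) - 17320 = (-21680 - 75/86) - 17320 = -1864555/86 - 17320 = -3354075/86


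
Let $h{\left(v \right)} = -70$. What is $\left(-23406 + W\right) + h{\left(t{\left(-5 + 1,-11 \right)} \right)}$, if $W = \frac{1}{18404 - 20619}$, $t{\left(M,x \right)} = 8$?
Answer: $- \frac{51999341}{2215} \approx -23476.0$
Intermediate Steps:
$W = - \frac{1}{2215}$ ($W = \frac{1}{-2215} = - \frac{1}{2215} \approx -0.00045147$)
$\left(-23406 + W\right) + h{\left(t{\left(-5 + 1,-11 \right)} \right)} = \left(-23406 - \frac{1}{2215}\right) - 70 = - \frac{51844291}{2215} - 70 = - \frac{51999341}{2215}$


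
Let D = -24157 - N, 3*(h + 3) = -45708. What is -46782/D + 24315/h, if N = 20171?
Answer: -60820737/112585732 ≈ -0.54022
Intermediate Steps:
h = -15239 (h = -3 + (⅓)*(-45708) = -3 - 15236 = -15239)
D = -44328 (D = -24157 - 1*20171 = -24157 - 20171 = -44328)
-46782/D + 24315/h = -46782/(-44328) + 24315/(-15239) = -46782*(-1/44328) + 24315*(-1/15239) = 7797/7388 - 24315/15239 = -60820737/112585732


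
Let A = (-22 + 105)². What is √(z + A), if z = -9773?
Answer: 2*I*√721 ≈ 53.703*I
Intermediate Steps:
A = 6889 (A = 83² = 6889)
√(z + A) = √(-9773 + 6889) = √(-2884) = 2*I*√721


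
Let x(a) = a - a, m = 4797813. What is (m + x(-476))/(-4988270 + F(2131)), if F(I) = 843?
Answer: -4797813/4987427 ≈ -0.96198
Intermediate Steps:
x(a) = 0
(m + x(-476))/(-4988270 + F(2131)) = (4797813 + 0)/(-4988270 + 843) = 4797813/(-4987427) = 4797813*(-1/4987427) = -4797813/4987427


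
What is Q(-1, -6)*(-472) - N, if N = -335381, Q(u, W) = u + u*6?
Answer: 338685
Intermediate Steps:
Q(u, W) = 7*u (Q(u, W) = u + 6*u = 7*u)
Q(-1, -6)*(-472) - N = (7*(-1))*(-472) - 1*(-335381) = -7*(-472) + 335381 = 3304 + 335381 = 338685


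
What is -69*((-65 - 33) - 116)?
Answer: 14766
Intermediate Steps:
-69*((-65 - 33) - 116) = -69*(-98 - 116) = -69*(-214) = 14766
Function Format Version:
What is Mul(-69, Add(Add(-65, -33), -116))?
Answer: 14766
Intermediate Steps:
Mul(-69, Add(Add(-65, -33), -116)) = Mul(-69, Add(-98, -116)) = Mul(-69, -214) = 14766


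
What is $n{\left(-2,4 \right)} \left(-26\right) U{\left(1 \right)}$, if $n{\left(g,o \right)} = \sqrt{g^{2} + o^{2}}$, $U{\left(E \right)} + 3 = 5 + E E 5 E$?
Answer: $- 364 \sqrt{5} \approx -813.93$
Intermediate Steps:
$U{\left(E \right)} = 2 + 5 E^{3}$ ($U{\left(E \right)} = -3 + \left(5 + E E 5 E\right) = -3 + \left(5 + E 5 E E\right) = -3 + \left(5 + E 5 E^{2}\right) = -3 + \left(5 + 5 E^{3}\right) = 2 + 5 E^{3}$)
$n{\left(-2,4 \right)} \left(-26\right) U{\left(1 \right)} = \sqrt{\left(-2\right)^{2} + 4^{2}} \left(-26\right) \left(2 + 5 \cdot 1^{3}\right) = \sqrt{4 + 16} \left(-26\right) \left(2 + 5 \cdot 1\right) = \sqrt{20} \left(-26\right) \left(2 + 5\right) = 2 \sqrt{5} \left(-26\right) 7 = - 52 \sqrt{5} \cdot 7 = - 364 \sqrt{5}$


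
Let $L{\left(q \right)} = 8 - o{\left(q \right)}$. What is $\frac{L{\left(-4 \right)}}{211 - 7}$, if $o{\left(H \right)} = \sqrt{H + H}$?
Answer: $\frac{2}{51} - \frac{i \sqrt{2}}{102} \approx 0.039216 - 0.013865 i$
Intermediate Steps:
$o{\left(H \right)} = \sqrt{2} \sqrt{H}$ ($o{\left(H \right)} = \sqrt{2 H} = \sqrt{2} \sqrt{H}$)
$L{\left(q \right)} = 8 - \sqrt{2} \sqrt{q}$
$\frac{L{\left(-4 \right)}}{211 - 7} = \frac{8 - \sqrt{2} \sqrt{-4}}{211 - 7} = \frac{8 - \sqrt{2} \cdot 2 i}{204} = \left(8 - 2 i \sqrt{2}\right) \frac{1}{204} = \frac{2}{51} - \frac{i \sqrt{2}}{102}$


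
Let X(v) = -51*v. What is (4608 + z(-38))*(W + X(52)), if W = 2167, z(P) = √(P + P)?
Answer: -2234880 - 970*I*√19 ≈ -2.2349e+6 - 4228.1*I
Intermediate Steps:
z(P) = √2*√P (z(P) = √(2*P) = √2*√P)
X(v) = -51*v
(4608 + z(-38))*(W + X(52)) = (4608 + √2*√(-38))*(2167 - 51*52) = (4608 + √2*(I*√38))*(2167 - 2652) = (4608 + 2*I*√19)*(-485) = -2234880 - 970*I*√19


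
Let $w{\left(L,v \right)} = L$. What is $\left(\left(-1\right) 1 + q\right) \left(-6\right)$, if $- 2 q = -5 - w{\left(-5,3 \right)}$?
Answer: $6$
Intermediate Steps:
$q = 0$ ($q = - \frac{-5 - -5}{2} = - \frac{-5 + 5}{2} = \left(- \frac{1}{2}\right) 0 = 0$)
$\left(\left(-1\right) 1 + q\right) \left(-6\right) = \left(\left(-1\right) 1 + 0\right) \left(-6\right) = \left(-1 + 0\right) \left(-6\right) = \left(-1\right) \left(-6\right) = 6$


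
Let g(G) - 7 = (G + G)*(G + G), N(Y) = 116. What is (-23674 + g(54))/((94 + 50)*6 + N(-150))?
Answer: -12003/980 ≈ -12.248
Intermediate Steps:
g(G) = 7 + 4*G² (g(G) = 7 + (G + G)*(G + G) = 7 + (2*G)*(2*G) = 7 + 4*G²)
(-23674 + g(54))/((94 + 50)*6 + N(-150)) = (-23674 + (7 + 4*54²))/((94 + 50)*6 + 116) = (-23674 + (7 + 4*2916))/(144*6 + 116) = (-23674 + (7 + 11664))/(864 + 116) = (-23674 + 11671)/980 = -12003*1/980 = -12003/980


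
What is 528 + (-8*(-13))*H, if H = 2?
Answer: 736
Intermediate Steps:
528 + (-8*(-13))*H = 528 - 8*(-13)*2 = 528 + 104*2 = 528 + 208 = 736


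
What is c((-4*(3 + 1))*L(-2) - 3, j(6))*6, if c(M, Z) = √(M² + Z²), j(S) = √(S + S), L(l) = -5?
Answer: 6*√5941 ≈ 462.47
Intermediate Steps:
j(S) = √2*√S (j(S) = √(2*S) = √2*√S)
c((-4*(3 + 1))*L(-2) - 3, j(6))*6 = √((-4*(3 + 1)*(-5) - 3)² + (√2*√6)²)*6 = √((-4*4*(-5) - 3)² + (2*√3)²)*6 = √((-16*(-5) - 3)² + 12)*6 = √((80 - 3)² + 12)*6 = √(77² + 12)*6 = √(5929 + 12)*6 = √5941*6 = 6*√5941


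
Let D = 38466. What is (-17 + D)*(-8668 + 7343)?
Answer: -50944925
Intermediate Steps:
(-17 + D)*(-8668 + 7343) = (-17 + 38466)*(-8668 + 7343) = 38449*(-1325) = -50944925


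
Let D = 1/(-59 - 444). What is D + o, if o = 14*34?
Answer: 239427/503 ≈ 476.00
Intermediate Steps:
D = -1/503 (D = 1/(-503) = -1/503 ≈ -0.0019881)
o = 476
D + o = -1/503 + 476 = 239427/503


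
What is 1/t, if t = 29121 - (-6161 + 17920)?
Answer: 1/17362 ≈ 5.7597e-5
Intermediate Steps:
t = 17362 (t = 29121 - 1*11759 = 29121 - 11759 = 17362)
1/t = 1/17362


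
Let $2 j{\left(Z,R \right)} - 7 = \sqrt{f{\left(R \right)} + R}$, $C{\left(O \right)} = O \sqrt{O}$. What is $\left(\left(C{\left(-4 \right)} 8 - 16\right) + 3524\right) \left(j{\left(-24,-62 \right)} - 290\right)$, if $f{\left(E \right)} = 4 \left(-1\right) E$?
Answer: $- 2 \left(573 - \sqrt{186}\right) \left(877 - 16 i\right) \approx -9.8112 \cdot 10^{5} + 17900.0 i$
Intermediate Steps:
$C{\left(O \right)} = O^{\frac{3}{2}}$
$f{\left(E \right)} = - 4 E$
$j{\left(Z,R \right)} = \frac{7}{2} + \frac{\sqrt{3} \sqrt{- R}}{2}$ ($j{\left(Z,R \right)} = \frac{7}{2} + \frac{\sqrt{- 4 R + R}}{2} = \frac{7}{2} + \frac{\sqrt{- 3 R}}{2} = \frac{7}{2} + \frac{\sqrt{3} \sqrt{- R}}{2}$)
$\left(\left(C{\left(-4 \right)} 8 - 16\right) + 3524\right) \left(j{\left(-24,-62 \right)} - 290\right) = \left(\left(\left(-4\right)^{\frac{3}{2}} \cdot 8 - 16\right) + 3524\right) \left(\left(\frac{7}{2} + \frac{\sqrt{3} \sqrt{\left(-1\right) \left(-62\right)}}{2}\right) - 290\right) = \left(\left(- 8 i 8 - 16\right) + 3524\right) \left(\left(\frac{7}{2} + \frac{\sqrt{3} \sqrt{62}}{2}\right) - 290\right) = \left(\left(- 64 i - 16\right) + 3524\right) \left(\left(\frac{7}{2} + \frac{\sqrt{186}}{2}\right) - 290\right) = \left(\left(-16 - 64 i\right) + 3524\right) \left(- \frac{573}{2} + \frac{\sqrt{186}}{2}\right) = \left(3508 - 64 i\right) \left(- \frac{573}{2} + \frac{\sqrt{186}}{2}\right)$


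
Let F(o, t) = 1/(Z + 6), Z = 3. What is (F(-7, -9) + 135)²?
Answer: 1478656/81 ≈ 18255.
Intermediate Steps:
F(o, t) = ⅑ (F(o, t) = 1/(3 + 6) = 1/9 = ⅑)
(F(-7, -9) + 135)² = (⅑ + 135)² = (1216/9)² = 1478656/81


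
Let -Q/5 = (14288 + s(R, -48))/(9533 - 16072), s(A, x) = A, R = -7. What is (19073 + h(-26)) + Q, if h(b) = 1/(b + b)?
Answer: 499158505/26156 ≈ 19084.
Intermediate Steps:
h(b) = 1/(2*b)
Q = 71405/6539 (Q = -5*(14288 - 7)/(9533 - 16072) = -71405/(-6539) = -71405*(-1)/6539 = -5*(-14281/6539) = 71405/6539 ≈ 10.920)
(19073 + h(-26)) + Q = (19073 + (½)/(-26)) + 71405/6539 = (19073 + (½)*(-1/26)) + 71405/6539 = (19073 - 1/52) + 71405/6539 = 991795/52 + 71405/6539 = 499158505/26156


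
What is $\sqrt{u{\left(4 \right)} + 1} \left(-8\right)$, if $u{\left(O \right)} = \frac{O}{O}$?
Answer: $- 8 \sqrt{2} \approx -11.314$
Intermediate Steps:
$u{\left(O \right)} = 1$
$\sqrt{u{\left(4 \right)} + 1} \left(-8\right) = \sqrt{1 + 1} \left(-8\right) = \sqrt{2} \left(-8\right) = - 8 \sqrt{2}$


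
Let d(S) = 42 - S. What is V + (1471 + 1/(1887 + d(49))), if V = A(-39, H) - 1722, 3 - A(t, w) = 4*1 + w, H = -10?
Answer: -454959/1880 ≈ -242.00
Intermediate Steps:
A(t, w) = -1 - w (A(t, w) = 3 - (4*1 + w) = 3 - (4 + w) = 3 + (-4 - w) = -1 - w)
V = -1713 (V = (-1 - 1*(-10)) - 1722 = (-1 + 10) - 1722 = 9 - 1722 = -1713)
V + (1471 + 1/(1887 + d(49))) = -1713 + (1471 + 1/(1887 + (42 - 1*49))) = -1713 + (1471 + 1/(1887 + (42 - 49))) = -1713 + (1471 + 1/(1887 - 7)) = -1713 + (1471 + 1/1880) = -1713 + 2765481/1880 = -454959/1880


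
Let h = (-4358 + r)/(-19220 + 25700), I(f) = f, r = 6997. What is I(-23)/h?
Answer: -149040/2639 ≈ -56.476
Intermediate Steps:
h = 2639/6480 (h = (-4358 + 6997)/(-19220 + 25700) = 2639/6480 ≈ 0.40725)
I(-23)/h = -23/2639/6480 = -23*6480/2639 = -149040/2639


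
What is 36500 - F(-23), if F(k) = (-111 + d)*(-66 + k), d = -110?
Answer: 16831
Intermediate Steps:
F(k) = 14586 - 221*k (F(k) = (-111 - 110)*(-66 + k) = -221*(-66 + k) = 14586 - 221*k)
36500 - F(-23) = 36500 - (14586 - 221*(-23)) = 36500 - (14586 + 5083) = 36500 - 1*19669 = 36500 - 19669 = 16831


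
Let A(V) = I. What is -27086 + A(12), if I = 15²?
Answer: -26861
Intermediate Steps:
I = 225
A(V) = 225
-27086 + A(12) = -27086 + 225 = -26861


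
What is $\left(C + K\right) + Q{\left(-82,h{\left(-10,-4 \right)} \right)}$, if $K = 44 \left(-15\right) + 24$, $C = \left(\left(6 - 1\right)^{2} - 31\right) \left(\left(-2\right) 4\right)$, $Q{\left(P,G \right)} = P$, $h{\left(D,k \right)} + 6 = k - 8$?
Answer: $-670$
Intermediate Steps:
$h{\left(D,k \right)} = -14 + k$ ($h{\left(D,k \right)} = -6 + \left(k - 8\right) = -6 + \left(-8 + k\right) = -14 + k$)
$C = 48$ ($C = \left(5^{2} - 31\right) \left(-8\right) = \left(25 - 31\right) \left(-8\right) = \left(-6\right) \left(-8\right) = 48$)
$K = -636$ ($K = -660 + 24 = -636$)
$\left(C + K\right) + Q{\left(-82,h{\left(-10,-4 \right)} \right)} = \left(48 - 636\right) - 82 = -588 - 82 = -670$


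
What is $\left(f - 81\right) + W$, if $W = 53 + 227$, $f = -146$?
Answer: $53$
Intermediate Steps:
$W = 280$
$\left(f - 81\right) + W = \left(-146 - 81\right) + 280 = -227 + 280 = 53$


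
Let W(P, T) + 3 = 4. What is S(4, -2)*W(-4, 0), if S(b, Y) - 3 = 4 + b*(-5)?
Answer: -13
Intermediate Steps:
S(b, Y) = 7 - 5*b (S(b, Y) = 3 + (4 + b*(-5)) = 3 + (4 - 5*b) = 7 - 5*b)
W(P, T) = 1 (W(P, T) = -3 + 4 = 1)
S(4, -2)*W(-4, 0) = (7 - 5*4)*1 = (7 - 20)*1 = -13*1 = -13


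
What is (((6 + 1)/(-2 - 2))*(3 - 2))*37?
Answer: -259/4 ≈ -64.750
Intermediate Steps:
(((6 + 1)/(-2 - 2))*(3 - 2))*37 = ((7/(-4))*1)*37 = ((7*(-1/4))*1)*37 = -7/4*1*37 = -7/4*37 = -259/4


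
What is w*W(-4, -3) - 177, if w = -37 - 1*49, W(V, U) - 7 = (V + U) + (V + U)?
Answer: 425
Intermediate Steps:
W(V, U) = 7 + 2*U + 2*V (W(V, U) = 7 + ((V + U) + (V + U)) = 7 + ((U + V) + (U + V)) = 7 + (2*U + 2*V) = 7 + 2*U + 2*V)
w = -86 (w = -37 - 49 = -86)
w*W(-4, -3) - 177 = -86*(7 + 2*(-3) + 2*(-4)) - 177 = -86*(7 - 6 - 8) - 177 = -86*(-7) - 177 = 602 - 177 = 425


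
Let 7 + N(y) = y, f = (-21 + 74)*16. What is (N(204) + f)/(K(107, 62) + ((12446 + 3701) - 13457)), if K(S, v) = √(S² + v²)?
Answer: 255550/656437 - 95*√15293/656437 ≈ 0.37140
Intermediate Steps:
f = 848 (f = 53*16 = 848)
N(y) = -7 + y
(N(204) + f)/(K(107, 62) + ((12446 + 3701) - 13457)) = ((-7 + 204) + 848)/(√(107² + 62²) + ((12446 + 3701) - 13457)) = (197 + 848)/(√(11449 + 3844) + (16147 - 13457)) = 1045/(√15293 + 2690) = 1045/(2690 + √15293)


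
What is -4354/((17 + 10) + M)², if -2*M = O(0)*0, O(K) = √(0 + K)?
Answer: -4354/729 ≈ -5.9726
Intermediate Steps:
O(K) = √K
M = 0 (M = -√0*0/2 = -0*0 = -½*0 = 0)
-4354/((17 + 10) + M)² = -4354/((17 + 10) + 0)² = -4354/(27 + 0)² = -4354/(27²) = -4354/729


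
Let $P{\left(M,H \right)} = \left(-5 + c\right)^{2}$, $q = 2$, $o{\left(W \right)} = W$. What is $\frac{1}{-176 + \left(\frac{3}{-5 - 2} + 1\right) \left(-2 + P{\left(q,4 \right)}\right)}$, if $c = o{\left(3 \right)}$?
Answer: $- \frac{7}{1224} \approx -0.005719$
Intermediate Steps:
$c = 3$
$P{\left(M,H \right)} = 4$ ($P{\left(M,H \right)} = \left(-5 + 3\right)^{2} = \left(-2\right)^{2} = 4$)
$\frac{1}{-176 + \left(\frac{3}{-5 - 2} + 1\right) \left(-2 + P{\left(q,4 \right)}\right)} = \frac{1}{-176 + \left(\frac{3}{-5 - 2} + 1\right) \left(-2 + 4\right)} = \frac{1}{-176 + \left(\frac{3}{-7} + 1\right) 2} = \frac{1}{-176 + \left(3 \left(- \frac{1}{7}\right) + 1\right) 2} = \frac{1}{-176 + \left(- \frac{3}{7} + 1\right) 2} = \frac{1}{-176 + \frac{4}{7} \cdot 2} = \frac{1}{-176 + \frac{8}{7}} = \frac{1}{- \frac{1224}{7}} = - \frac{7}{1224}$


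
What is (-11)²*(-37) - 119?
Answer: -4596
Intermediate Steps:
(-11)²*(-37) - 119 = 121*(-37) - 119 = -4477 - 119 = -4596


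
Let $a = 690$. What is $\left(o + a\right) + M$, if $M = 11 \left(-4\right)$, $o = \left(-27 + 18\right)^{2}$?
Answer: $727$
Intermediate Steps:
$o = 81$ ($o = \left(-9\right)^{2} = 81$)
$M = -44$
$\left(o + a\right) + M = \left(81 + 690\right) - 44 = 771 - 44 = 727$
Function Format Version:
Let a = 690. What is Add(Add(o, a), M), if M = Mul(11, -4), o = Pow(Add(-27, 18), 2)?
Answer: 727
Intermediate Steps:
o = 81 (o = Pow(-9, 2) = 81)
M = -44
Add(Add(o, a), M) = Add(Add(81, 690), -44) = Add(771, -44) = 727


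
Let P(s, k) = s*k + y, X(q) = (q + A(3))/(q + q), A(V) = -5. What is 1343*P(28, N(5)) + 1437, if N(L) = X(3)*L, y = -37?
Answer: -332782/3 ≈ -1.1093e+5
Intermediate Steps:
X(q) = (-5 + q)/(2*q) (X(q) = (q - 5)/(q + q) = (-5 + q)/((2*q)) = (-5 + q)*(1/(2*q)) = (-5 + q)/(2*q))
N(L) = -L/3 (N(L) = ((½)*(-5 + 3)/3)*L = ((½)*(⅓)*(-2))*L = -L/3)
P(s, k) = -37 + k*s (P(s, k) = s*k - 37 = k*s - 37 = -37 + k*s)
1343*P(28, N(5)) + 1437 = 1343*(-37 - ⅓*5*28) + 1437 = 1343*(-37 - 5/3*28) + 1437 = 1343*(-37 - 140/3) + 1437 = 1343*(-251/3) + 1437 = -337093/3 + 1437 = -332782/3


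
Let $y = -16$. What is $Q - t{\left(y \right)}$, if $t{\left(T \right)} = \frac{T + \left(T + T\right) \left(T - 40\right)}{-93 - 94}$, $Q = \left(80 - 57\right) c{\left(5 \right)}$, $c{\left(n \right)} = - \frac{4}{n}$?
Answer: $- \frac{8324}{935} \approx -8.9027$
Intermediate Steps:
$Q = - \frac{92}{5}$ ($Q = \left(80 - 57\right) \left(- \frac{4}{5}\right) = 23 \left(\left(-4\right) \frac{1}{5}\right) = 23 \left(- \frac{4}{5}\right) = - \frac{92}{5} \approx -18.4$)
$t{\left(T \right)} = - \frac{T}{187} - \frac{2 T \left(-40 + T\right)}{187}$ ($t{\left(T \right)} = \frac{T + 2 T \left(-40 + T\right)}{-187} = \left(T + 2 T \left(-40 + T\right)\right) \left(- \frac{1}{187}\right) = - \frac{T}{187} - \frac{2 T \left(-40 + T\right)}{187}$)
$Q - t{\left(y \right)} = - \frac{92}{5} - \frac{1}{187} \left(-16\right) \left(79 - -32\right) = - \frac{92}{5} - \frac{1}{187} \left(-16\right) \left(79 + 32\right) = - \frac{92}{5} - \frac{1}{187} \left(-16\right) 111 = - \frac{92}{5} - - \frac{1776}{187} = - \frac{92}{5} + \frac{1776}{187} = - \frac{8324}{935}$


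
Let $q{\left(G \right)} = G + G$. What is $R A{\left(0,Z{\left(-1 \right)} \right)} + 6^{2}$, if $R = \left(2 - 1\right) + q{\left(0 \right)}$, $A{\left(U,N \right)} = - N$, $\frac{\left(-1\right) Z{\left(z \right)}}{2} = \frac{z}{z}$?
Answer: $38$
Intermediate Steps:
$q{\left(G \right)} = 2 G$
$Z{\left(z \right)} = -2$ ($Z{\left(z \right)} = - 2 \frac{z}{z} = \left(-2\right) 1 = -2$)
$R = 1$ ($R = \left(2 - 1\right) + 2 \cdot 0 = 1 + 0 = 1$)
$R A{\left(0,Z{\left(-1 \right)} \right)} + 6^{2} = 1 \left(\left(-1\right) \left(-2\right)\right) + 6^{2} = 1 \cdot 2 + 36 = 2 + 36 = 38$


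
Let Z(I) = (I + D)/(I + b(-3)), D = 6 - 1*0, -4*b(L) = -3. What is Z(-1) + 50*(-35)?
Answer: -1770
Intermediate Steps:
b(L) = ¾ (b(L) = -¼*(-3) = ¾)
D = 6 (D = 6 + 0 = 6)
Z(I) = (6 + I)/(¾ + I) (Z(I) = (I + 6)/(I + ¾) = (6 + I)/(¾ + I))
Z(-1) + 50*(-35) = 4*(6 - 1)/(3 + 4*(-1)) + 50*(-35) = 4*5/(3 - 4) - 1750 = 4*5/(-1) - 1750 = 4*(-1)*5 - 1750 = -20 - 1750 = -1770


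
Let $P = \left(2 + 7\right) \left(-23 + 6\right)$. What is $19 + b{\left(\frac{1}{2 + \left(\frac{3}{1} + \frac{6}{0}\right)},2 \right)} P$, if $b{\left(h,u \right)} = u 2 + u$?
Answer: $-899$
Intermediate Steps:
$b{\left(h,u \right)} = 3 u$ ($b{\left(h,u \right)} = 2 u + u = 3 u$)
$P = -153$ ($P = 9 \left(-17\right) = -153$)
$19 + b{\left(\frac{1}{2 + \left(\frac{3}{1} + \frac{6}{0}\right)},2 \right)} P = 19 + 3 \cdot 2 \left(-153\right) = 19 + 6 \left(-153\right) = 19 - 918 = -899$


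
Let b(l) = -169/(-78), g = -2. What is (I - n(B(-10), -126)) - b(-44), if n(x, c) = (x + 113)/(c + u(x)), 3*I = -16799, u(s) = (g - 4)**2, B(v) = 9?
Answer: -504043/90 ≈ -5600.5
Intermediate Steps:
b(l) = 13/6 (b(l) = -169*(-1/78) = 13/6)
u(s) = 36 (u(s) = (-2 - 4)**2 = (-6)**2 = 36)
I = -16799/3 (I = (1/3)*(-16799) = -16799/3 ≈ -5599.7)
n(x, c) = (113 + x)/(36 + c) (n(x, c) = (x + 113)/(c + 36) = (113 + x)/(36 + c))
(I - n(B(-10), -126)) - b(-44) = (-16799/3 - (113 + 9)/(36 - 126)) - 1*13/6 = (-16799/3 - 122/(-90)) - 13/6 = (-16799/3 - (-1)*122/90) - 13/6 = (-16799/3 - 1*(-61/45)) - 13/6 = (-16799/3 + 61/45) - 13/6 = -251924/45 - 13/6 = -504043/90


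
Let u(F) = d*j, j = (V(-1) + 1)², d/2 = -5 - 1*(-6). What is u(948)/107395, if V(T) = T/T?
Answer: 8/107395 ≈ 7.4491e-5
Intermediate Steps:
V(T) = 1
d = 2 (d = 2*(-5 - 1*(-6)) = 2*(-5 + 6) = 2*1 = 2)
j = 4 (j = (1 + 1)² = 2² = 4)
u(F) = 8 (u(F) = 2*4 = 8)
u(948)/107395 = 8/107395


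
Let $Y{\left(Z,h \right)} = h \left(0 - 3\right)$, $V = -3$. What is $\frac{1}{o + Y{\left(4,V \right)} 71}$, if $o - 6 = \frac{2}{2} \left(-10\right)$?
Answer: $\frac{1}{635} \approx 0.0015748$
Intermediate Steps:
$o = -4$ ($o = 6 + \frac{2}{2} \left(-10\right) = 6 + 2 \cdot \frac{1}{2} \left(-10\right) = 6 + 1 \left(-10\right) = 6 - 10 = -4$)
$Y{\left(Z,h \right)} = - 3 h$ ($Y{\left(Z,h \right)} = h \left(-3\right) = - 3 h$)
$\frac{1}{o + Y{\left(4,V \right)} 71} = \frac{1}{-4 + \left(-3\right) \left(-3\right) 71} = \frac{1}{-4 + 9 \cdot 71} = \frac{1}{-4 + 639} = \frac{1}{635}$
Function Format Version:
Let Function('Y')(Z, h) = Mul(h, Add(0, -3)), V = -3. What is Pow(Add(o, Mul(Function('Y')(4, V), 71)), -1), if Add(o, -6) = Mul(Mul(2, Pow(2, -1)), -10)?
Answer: Rational(1, 635) ≈ 0.0015748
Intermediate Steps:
o = -4 (o = Add(6, Mul(Mul(2, Pow(2, -1)), -10)) = Add(6, Mul(Mul(2, Rational(1, 2)), -10)) = Add(6, Mul(1, -10)) = Add(6, -10) = -4)
Function('Y')(Z, h) = Mul(-3, h) (Function('Y')(Z, h) = Mul(h, -3) = Mul(-3, h))
Pow(Add(o, Mul(Function('Y')(4, V), 71)), -1) = Pow(Add(-4, Mul(Mul(-3, -3), 71)), -1) = Pow(Add(-4, Mul(9, 71)), -1) = Pow(Add(-4, 639), -1) = Pow(635, -1) = Rational(1, 635)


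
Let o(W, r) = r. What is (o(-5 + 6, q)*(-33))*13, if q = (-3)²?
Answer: -3861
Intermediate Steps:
q = 9
(o(-5 + 6, q)*(-33))*13 = (9*(-33))*13 = -297*13 = -3861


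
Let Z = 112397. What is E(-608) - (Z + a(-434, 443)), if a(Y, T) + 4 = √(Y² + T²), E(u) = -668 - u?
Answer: -112453 - √384605 ≈ -1.1307e+5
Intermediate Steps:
a(Y, T) = -4 + √(T² + Y²) (a(Y, T) = -4 + √(Y² + T²) = -4 + √(T² + Y²))
E(-608) - (Z + a(-434, 443)) = (-668 - 1*(-608)) - (112397 + (-4 + √(443² + (-434)²))) = (-668 + 608) - (112397 + (-4 + √(196249 + 188356))) = -60 - (112397 + (-4 + √384605)) = -60 - (112393 + √384605) = -60 + (-112393 - √384605) = -112453 - √384605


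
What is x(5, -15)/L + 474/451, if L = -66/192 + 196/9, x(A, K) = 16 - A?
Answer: 4354770/2784023 ≈ 1.5642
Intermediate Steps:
L = 6173/288 (L = -66*1/192 + 196*(⅑) = -11/32 + 196/9 = 6173/288 ≈ 21.434)
x(5, -15)/L + 474/451 = (16 - 1*5)/(6173/288) + 474/451 = (16 - 5)*(288/6173) + 474*(1/451) = 11*(288/6173) + 474/451 = 3168/6173 + 474/451 = 4354770/2784023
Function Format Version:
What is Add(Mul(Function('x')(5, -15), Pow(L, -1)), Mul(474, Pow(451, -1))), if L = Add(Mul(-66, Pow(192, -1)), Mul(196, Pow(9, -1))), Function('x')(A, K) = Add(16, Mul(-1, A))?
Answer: Rational(4354770, 2784023) ≈ 1.5642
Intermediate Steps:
L = Rational(6173, 288) (L = Add(Mul(-66, Rational(1, 192)), Mul(196, Rational(1, 9))) = Add(Rational(-11, 32), Rational(196, 9)) = Rational(6173, 288) ≈ 21.434)
Add(Mul(Function('x')(5, -15), Pow(L, -1)), Mul(474, Pow(451, -1))) = Add(Mul(Add(16, Mul(-1, 5)), Pow(Rational(6173, 288), -1)), Mul(474, Pow(451, -1))) = Add(Mul(Add(16, -5), Rational(288, 6173)), Mul(474, Rational(1, 451))) = Add(Mul(11, Rational(288, 6173)), Rational(474, 451)) = Add(Rational(3168, 6173), Rational(474, 451)) = Rational(4354770, 2784023)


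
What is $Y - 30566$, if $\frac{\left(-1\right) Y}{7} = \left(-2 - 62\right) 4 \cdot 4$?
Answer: $-23398$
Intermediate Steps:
$Y = 7168$ ($Y = - 7 \left(-2 - 62\right) 4 \cdot 4 = - 7 \left(-2 - 62\right) 16 = - 7 \left(\left(-64\right) 16\right) = \left(-7\right) \left(-1024\right) = 7168$)
$Y - 30566 = 7168 - 30566 = -23398$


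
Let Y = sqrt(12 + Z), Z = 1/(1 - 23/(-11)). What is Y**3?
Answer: 419*sqrt(14246)/1156 ≈ 43.262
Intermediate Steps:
Z = 11/34 (Z = 1/(1 - 23*(-1/11)) = 1/(1 + 23/11) = 1/(34/11) = 11/34 ≈ 0.32353)
Y = sqrt(14246)/34 (Y = sqrt(12 + 11/34) = sqrt(419/34) = sqrt(14246)/34 ≈ 3.5105)
Y**3 = (sqrt(14246)/34)**3 = 419*sqrt(14246)/1156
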